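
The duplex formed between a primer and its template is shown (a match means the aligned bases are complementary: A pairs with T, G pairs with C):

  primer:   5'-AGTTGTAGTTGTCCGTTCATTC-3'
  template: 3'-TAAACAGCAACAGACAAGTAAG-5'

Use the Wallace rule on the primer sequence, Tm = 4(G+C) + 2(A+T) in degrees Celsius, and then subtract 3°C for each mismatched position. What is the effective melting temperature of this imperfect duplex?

Primer base counts: A=3, T=10, G=5, C=4 → A+T=13, G+C=9
Perfect-match Tm = 2(13) + 4(9) = 26 + 36 = 62°C
Mismatches (positions where the bases are not complementary): 3 (at positions 2, 7, 14)
Effective Tm = 62 − 3×3 = 62 − 9 = 53°C

53°C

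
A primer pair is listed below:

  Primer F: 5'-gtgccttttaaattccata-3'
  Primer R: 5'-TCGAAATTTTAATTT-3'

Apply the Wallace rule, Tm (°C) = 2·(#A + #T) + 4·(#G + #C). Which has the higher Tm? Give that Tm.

Primer F, 50°C

Primer F: A+T=13, G+C=6 → Tm = 2(13)+4(6) = 50°C
Primer R: A+T=13, G+C=2 → Tm = 2(13)+4(2) = 34°C
50°C vs 34°C → primer F is higher.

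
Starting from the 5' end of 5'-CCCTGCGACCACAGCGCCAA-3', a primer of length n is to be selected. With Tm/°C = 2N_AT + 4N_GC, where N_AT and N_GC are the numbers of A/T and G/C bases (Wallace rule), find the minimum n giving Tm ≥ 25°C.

n = 7

First 6 bases: CCCTGC → Tm = 22°C (< 25°C)
First 7 bases: CCCTGCG → Tm = 26°C (≥ 25°C)
Each additional base adds 2°C (A/T) or 4°C (G/C), so Tm is non-decreasing in n; n = 7 is the first length to reach 25°C.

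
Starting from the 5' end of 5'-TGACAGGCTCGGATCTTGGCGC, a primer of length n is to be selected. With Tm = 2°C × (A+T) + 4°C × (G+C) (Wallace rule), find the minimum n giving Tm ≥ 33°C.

First 10 bases: TGACAGGCTC → Tm = 32°C (< 33°C)
First 11 bases: TGACAGGCTCG → Tm = 36°C (≥ 33°C)
Each additional base adds 2°C (A/T) or 4°C (G/C), so Tm is non-decreasing in n; n = 11 is the first length to reach 33°C.

n = 11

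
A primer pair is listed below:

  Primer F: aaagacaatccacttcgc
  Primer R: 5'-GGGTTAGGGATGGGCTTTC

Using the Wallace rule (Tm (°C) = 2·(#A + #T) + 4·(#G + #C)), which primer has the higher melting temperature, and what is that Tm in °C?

Primer F: A+T=10, G+C=8 → Tm = 2(10)+4(8) = 52°C
Primer R: A+T=8, G+C=11 → Tm = 2(8)+4(11) = 60°C
52°C vs 60°C → primer R is higher.

Primer R, 60°C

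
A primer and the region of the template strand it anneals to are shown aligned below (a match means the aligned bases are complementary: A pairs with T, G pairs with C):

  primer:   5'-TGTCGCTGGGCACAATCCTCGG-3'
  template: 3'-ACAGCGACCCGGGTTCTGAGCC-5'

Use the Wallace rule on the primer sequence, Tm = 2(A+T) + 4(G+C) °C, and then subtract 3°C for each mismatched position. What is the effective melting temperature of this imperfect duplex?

Primer base counts: A=3, T=5, G=7, C=7 → A+T=8, G+C=14
Perfect-match Tm = 2(8) + 4(14) = 16 + 56 = 72°C
Mismatches (positions where the bases are not complementary): 3 (at positions 12, 16, 17)
Effective Tm = 72 − 3×3 = 72 − 9 = 63°C

63°C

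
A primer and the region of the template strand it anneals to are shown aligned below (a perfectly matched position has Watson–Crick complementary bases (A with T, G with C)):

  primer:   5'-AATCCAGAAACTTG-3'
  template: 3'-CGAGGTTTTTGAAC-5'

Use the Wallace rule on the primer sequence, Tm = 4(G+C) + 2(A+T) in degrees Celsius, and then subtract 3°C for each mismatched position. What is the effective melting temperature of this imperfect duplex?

Primer base counts: A=6, T=3, G=2, C=3 → A+T=9, G+C=5
Perfect-match Tm = 2(9) + 4(5) = 18 + 20 = 38°C
Mismatches (positions where the bases are not complementary): 3 (at positions 1, 2, 7)
Effective Tm = 38 − 3×3 = 38 − 9 = 29°C

29°C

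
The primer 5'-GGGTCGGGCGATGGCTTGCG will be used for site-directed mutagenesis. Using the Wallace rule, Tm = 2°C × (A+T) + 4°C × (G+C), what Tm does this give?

Base counts: C=4, A=1, T=4, G=11
AT pairs contribute 5, GC pairs contribute 15.
Tm = 4·15 + 2·5 = 60 + 10 = 70°C

70°C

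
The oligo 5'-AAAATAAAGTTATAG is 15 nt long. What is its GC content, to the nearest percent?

13%

C=0, T=4, A=9, G=2
G+C = 2 + 0 = 2 out of 15 bases
%GC = 2/15 × 100 = 13.33% ≈ 13%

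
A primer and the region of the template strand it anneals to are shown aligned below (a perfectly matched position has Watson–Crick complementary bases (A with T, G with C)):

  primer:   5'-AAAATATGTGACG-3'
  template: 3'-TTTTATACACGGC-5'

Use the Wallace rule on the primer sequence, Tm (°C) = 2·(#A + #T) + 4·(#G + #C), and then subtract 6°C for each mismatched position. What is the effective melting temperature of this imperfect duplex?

Primer base counts: A=6, T=3, G=3, C=1 → A+T=9, G+C=4
Perfect-match Tm = 2(9) + 4(4) = 18 + 16 = 34°C
Mismatches (positions where the bases are not complementary): 1 (at position 11)
Effective Tm = 34 − 1×6 = 34 − 6 = 28°C

28°C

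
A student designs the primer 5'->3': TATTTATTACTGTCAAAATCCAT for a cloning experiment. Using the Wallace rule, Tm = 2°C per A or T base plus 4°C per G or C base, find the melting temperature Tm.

56°C

C=4, G=1, T=10, A=8
So N_AT = 18 and N_GC = 5.
Tm = 2×18 + 4×5 = 56°C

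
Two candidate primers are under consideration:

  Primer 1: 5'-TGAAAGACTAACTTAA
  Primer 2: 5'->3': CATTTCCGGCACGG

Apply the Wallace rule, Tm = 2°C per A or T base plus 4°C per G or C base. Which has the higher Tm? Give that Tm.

Primer 2, 46°C

Primer 1: A+T=12, G+C=4 → Tm = 2(12)+4(4) = 40°C
Primer 2: A+T=5, G+C=9 → Tm = 2(5)+4(9) = 46°C
40°C vs 46°C → primer 2 is higher.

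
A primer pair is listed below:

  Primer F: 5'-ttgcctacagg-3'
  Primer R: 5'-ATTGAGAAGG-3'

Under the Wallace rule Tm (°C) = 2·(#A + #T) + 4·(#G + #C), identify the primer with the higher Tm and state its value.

Primer F, 34°C

Primer F: A+T=5, G+C=6 → Tm = 2(5)+4(6) = 34°C
Primer R: A+T=6, G+C=4 → Tm = 2(6)+4(4) = 28°C
34°C vs 28°C → primer F is higher.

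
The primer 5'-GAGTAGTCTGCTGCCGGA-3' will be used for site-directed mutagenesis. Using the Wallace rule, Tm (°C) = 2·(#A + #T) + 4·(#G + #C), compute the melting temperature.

58°C

Scanning the sequence gives T=4, G=7, A=3, C=4.
A+T = 7, G+C = 11
Tm = 2(7) + 4(11) = 14 + 44 = 58°C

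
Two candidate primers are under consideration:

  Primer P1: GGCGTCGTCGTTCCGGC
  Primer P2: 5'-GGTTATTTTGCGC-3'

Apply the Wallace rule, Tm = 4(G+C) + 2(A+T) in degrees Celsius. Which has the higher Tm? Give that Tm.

Primer P1: A+T=4, G+C=13 → Tm = 2(4)+4(13) = 60°C
Primer P2: A+T=7, G+C=6 → Tm = 2(7)+4(6) = 38°C
60°C vs 38°C → primer P1 is higher.

Primer P1, 60°C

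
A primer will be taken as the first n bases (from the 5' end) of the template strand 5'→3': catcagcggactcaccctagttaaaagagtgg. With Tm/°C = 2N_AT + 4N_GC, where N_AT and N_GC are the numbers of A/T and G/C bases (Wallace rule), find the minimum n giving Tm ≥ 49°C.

First 15 bases: CATCAGCGGACTCAC → Tm = 48°C (< 49°C)
First 16 bases: CATCAGCGGACTCACC → Tm = 52°C (≥ 49°C)
Each additional base adds 2°C (A/T) or 4°C (G/C), so Tm is non-decreasing in n; n = 16 is the first length to reach 49°C.

n = 16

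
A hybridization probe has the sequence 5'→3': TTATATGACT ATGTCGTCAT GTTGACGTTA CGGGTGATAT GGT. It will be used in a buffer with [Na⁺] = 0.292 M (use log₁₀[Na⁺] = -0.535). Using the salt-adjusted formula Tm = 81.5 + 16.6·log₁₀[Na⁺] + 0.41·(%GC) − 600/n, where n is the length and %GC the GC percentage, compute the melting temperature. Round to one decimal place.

Length n = 43. Base counts: A=9, G=12, T=17, C=5
G+C = 17, so %GC = 17/43 × 100 = 39.535%
Salt term: 16.6 × (-0.535) = -8.881
GC term: 0.41 × 39.535 = 16.209; length term: −600/43 = −13.953
Tm = 81.5 + (-8.881) + 16.209 − 13.953 = 74.875 → 74.9°C

74.9°C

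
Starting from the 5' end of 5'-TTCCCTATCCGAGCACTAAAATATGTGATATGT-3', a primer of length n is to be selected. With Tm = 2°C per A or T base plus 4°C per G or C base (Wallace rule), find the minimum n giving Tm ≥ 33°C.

n = 11

First 10 bases: TTCCCTATCC → Tm = 30°C (< 33°C)
First 11 bases: TTCCCTATCCG → Tm = 34°C (≥ 33°C)
Each additional base adds 2°C (A/T) or 4°C (G/C), so Tm is non-decreasing in n; n = 11 is the first length to reach 33°C.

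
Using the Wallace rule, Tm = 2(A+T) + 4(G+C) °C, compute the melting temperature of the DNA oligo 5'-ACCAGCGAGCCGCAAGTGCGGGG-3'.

Scanning the sequence gives T=1, G=10, C=7, A=5.
A+T = 6, G+C = 17
Tm = 2(6) + 4(17) = 12 + 68 = 80°C

80°C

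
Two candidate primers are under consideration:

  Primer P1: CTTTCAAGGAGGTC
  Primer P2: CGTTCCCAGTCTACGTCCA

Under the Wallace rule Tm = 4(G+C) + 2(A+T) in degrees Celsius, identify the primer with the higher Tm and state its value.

Primer P1: A+T=7, G+C=7 → Tm = 2(7)+4(7) = 42°C
Primer P2: A+T=8, G+C=11 → Tm = 2(8)+4(11) = 60°C
42°C vs 60°C → primer P2 is higher.

Primer P2, 60°C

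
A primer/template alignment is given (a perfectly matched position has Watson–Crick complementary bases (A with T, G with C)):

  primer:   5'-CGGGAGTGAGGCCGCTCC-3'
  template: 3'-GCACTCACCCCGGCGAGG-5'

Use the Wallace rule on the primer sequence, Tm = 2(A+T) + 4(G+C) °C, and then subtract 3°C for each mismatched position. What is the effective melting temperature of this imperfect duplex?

58°C

Primer base counts: A=2, T=2, G=8, C=6 → A+T=4, G+C=14
Perfect-match Tm = 2(4) + 4(14) = 8 + 56 = 64°C
Mismatches (positions where the bases are not complementary): 2 (at positions 3, 9)
Effective Tm = 64 − 2×3 = 64 − 6 = 58°C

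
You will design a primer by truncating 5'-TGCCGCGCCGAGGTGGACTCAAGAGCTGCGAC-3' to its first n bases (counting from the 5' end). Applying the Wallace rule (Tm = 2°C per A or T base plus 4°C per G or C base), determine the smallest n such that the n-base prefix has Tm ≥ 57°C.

First 15 bases: TGCCGCGCCGAGGTG → Tm = 54°C (< 57°C)
First 16 bases: TGCCGCGCCGAGGTGG → Tm = 58°C (≥ 57°C)
Each additional base adds 2°C (A/T) or 4°C (G/C), so Tm is non-decreasing in n; n = 16 is the first length to reach 57°C.

n = 16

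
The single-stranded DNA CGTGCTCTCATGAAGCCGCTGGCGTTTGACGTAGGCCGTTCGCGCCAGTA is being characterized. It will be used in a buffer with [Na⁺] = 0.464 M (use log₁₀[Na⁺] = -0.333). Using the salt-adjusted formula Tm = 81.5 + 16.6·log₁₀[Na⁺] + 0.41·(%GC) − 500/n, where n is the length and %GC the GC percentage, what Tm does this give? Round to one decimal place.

91.4°C

Length n = 50. Base counts: A=7, C=15, G=16, T=12
G+C = 31, so %GC = 31/50 × 100 = 62%
Salt term: 16.6 × (-0.333) = -5.528
GC term: 0.41 × 62 = 25.42; length term: −500/50 = −10
Tm = 81.5 + (-5.528) + 25.42 − 10 = 91.392 → 91.4°C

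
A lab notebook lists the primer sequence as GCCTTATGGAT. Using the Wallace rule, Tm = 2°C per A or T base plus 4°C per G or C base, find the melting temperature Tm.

32°C

Counting bases: T=4, C=2, A=2, G=3
AT pairs contribute 6, GC pairs contribute 5.
Tm = 4·5 + 2·6 = 20 + 12 = 32°C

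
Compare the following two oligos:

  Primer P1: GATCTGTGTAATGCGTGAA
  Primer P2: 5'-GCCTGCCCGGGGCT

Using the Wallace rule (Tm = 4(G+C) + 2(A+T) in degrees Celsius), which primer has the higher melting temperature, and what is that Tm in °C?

Primer P1: A+T=11, G+C=8 → Tm = 2(11)+4(8) = 54°C
Primer P2: A+T=2, G+C=12 → Tm = 2(2)+4(12) = 52°C
54°C vs 52°C → primer P1 is higher.

Primer P1, 54°C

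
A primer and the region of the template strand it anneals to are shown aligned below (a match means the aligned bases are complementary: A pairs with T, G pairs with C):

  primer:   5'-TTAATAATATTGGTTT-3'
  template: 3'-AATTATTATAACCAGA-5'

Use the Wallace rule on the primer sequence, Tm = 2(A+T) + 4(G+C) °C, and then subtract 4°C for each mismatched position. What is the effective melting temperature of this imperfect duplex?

32°C

Primer base counts: A=5, T=9, G=2, C=0 → A+T=14, G+C=2
Perfect-match Tm = 2(14) + 4(2) = 28 + 8 = 36°C
Mismatches (positions where the bases are not complementary): 1 (at position 15)
Effective Tm = 36 − 1×4 = 36 − 4 = 32°C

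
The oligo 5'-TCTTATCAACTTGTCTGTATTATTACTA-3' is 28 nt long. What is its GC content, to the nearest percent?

Counting bases: T=14, G=2, C=5, A=7
G+C = 2 + 5 = 7 out of 28 bases
%GC = 7/28 × 100 = 25% ≈ 25%

25%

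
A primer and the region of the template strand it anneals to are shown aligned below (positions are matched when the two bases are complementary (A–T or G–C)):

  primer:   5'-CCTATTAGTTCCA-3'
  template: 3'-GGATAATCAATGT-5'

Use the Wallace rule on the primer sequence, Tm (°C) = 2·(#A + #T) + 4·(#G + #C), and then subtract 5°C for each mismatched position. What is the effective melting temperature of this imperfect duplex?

31°C

Primer base counts: A=3, T=5, G=1, C=4 → A+T=8, G+C=5
Perfect-match Tm = 2(8) + 4(5) = 16 + 20 = 36°C
Mismatches (positions where the bases are not complementary): 1 (at position 11)
Effective Tm = 36 − 1×5 = 36 − 5 = 31°C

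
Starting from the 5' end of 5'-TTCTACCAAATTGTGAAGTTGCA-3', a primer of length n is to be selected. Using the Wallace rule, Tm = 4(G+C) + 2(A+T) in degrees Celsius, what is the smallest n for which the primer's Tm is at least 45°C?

First 17 bases: TTCTACCAAATTGTGAA → Tm = 44°C (< 45°C)
First 18 bases: TTCTACCAAATTGTGAAG → Tm = 48°C (≥ 45°C)
Since every base adds ≥2°C, Tm only increases with n, so the threshold is first crossed at n = 18.

n = 18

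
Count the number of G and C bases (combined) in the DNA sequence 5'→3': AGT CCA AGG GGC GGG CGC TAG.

15

Base counts: G=10, T=2, A=4, C=5
Total G or C: 10 + 5 = 15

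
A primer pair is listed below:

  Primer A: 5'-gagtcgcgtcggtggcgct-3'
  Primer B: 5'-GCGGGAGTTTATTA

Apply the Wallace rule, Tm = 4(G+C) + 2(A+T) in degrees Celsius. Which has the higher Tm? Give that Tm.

Primer A: A+T=5, G+C=14 → Tm = 2(5)+4(14) = 66°C
Primer B: A+T=8, G+C=6 → Tm = 2(8)+4(6) = 40°C
66°C vs 40°C → primer A is higher.

Primer A, 66°C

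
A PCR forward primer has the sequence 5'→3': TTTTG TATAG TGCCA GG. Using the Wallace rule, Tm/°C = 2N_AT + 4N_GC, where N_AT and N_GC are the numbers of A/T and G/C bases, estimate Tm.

48°C

Base counts: C=2, T=7, G=5, A=3
So N_AT = 10 and N_GC = 7.
Tm = 2×10 + 4×7 = 48°C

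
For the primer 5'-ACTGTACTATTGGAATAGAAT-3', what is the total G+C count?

6

Scanning the sequence gives T=7, A=8, C=2, G=4.
G+C = 4 + 2 = 6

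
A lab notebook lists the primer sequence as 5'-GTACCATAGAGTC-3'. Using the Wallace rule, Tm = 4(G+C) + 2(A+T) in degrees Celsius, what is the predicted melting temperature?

Scanning the sequence gives G=3, C=3, A=4, T=3.
A+T = 7, G+C = 6
Tm = 2(7) + 4(6) = 14 + 24 = 38°C

38°C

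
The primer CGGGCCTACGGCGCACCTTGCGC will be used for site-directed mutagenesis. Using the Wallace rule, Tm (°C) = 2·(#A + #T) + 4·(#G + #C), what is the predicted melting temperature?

Base counts: C=10, G=8, T=3, A=2
AT pairs contribute 5, GC pairs contribute 18.
Tm = 2(5) + 4(18) = 10 + 72 = 82°C

82°C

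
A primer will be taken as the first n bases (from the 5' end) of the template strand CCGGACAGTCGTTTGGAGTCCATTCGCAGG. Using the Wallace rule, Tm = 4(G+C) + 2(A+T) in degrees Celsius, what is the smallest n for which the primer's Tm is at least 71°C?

n = 23

First 22 bases: CCGGACAGTCGTTTGGAGTCCA → Tm = 70°C (< 71°C)
First 23 bases: CCGGACAGTCGTTTGGAGTCCAT → Tm = 72°C (≥ 71°C)
Each additional base adds 2°C (A/T) or 4°C (G/C), so Tm is non-decreasing in n; n = 23 is the first length to reach 71°C.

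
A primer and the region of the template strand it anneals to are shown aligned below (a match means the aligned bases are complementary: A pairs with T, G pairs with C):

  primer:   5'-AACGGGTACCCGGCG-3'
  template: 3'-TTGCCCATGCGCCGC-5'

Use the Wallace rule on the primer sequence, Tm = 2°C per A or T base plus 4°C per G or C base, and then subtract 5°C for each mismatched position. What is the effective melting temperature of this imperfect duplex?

47°C

Primer base counts: A=3, T=1, G=6, C=5 → A+T=4, G+C=11
Perfect-match Tm = 2(4) + 4(11) = 8 + 44 = 52°C
Mismatches (positions where the bases are not complementary): 1 (at position 10)
Effective Tm = 52 − 1×5 = 52 − 5 = 47°C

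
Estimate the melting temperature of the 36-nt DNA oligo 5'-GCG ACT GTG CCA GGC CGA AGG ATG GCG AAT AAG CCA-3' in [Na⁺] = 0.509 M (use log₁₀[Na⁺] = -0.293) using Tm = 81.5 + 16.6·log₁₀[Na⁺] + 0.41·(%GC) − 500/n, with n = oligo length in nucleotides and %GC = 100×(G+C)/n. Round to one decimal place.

87.8°C

Length n = 36. Base counts: G=13, T=4, C=9, A=10
G+C = 22, so %GC = 22/36 × 100 = 61.111%
Salt term: 16.6 × (-0.293) = -4.864
GC term: 0.41 × 61.111 = 25.056; length term: −500/36 = −13.889
Tm = 81.5 + (-4.864) + 25.056 − 13.889 = 87.803 → 87.8°C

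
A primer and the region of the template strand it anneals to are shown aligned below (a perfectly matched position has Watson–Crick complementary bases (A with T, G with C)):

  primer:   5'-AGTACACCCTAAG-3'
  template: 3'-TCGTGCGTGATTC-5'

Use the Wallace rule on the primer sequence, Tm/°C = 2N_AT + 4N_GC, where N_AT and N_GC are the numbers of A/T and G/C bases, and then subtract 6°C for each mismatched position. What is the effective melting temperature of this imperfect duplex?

Primer base counts: A=5, T=2, G=2, C=4 → A+T=7, G+C=6
Perfect-match Tm = 2(7) + 4(6) = 14 + 24 = 38°C
Mismatches (positions where the bases are not complementary): 3 (at positions 3, 6, 8)
Effective Tm = 38 − 3×6 = 38 − 18 = 20°C

20°C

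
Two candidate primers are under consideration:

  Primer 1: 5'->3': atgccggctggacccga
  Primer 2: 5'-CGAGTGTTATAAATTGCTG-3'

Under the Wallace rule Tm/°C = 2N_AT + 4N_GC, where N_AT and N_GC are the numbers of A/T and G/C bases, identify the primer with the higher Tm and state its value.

Primer 1: A+T=5, G+C=12 → Tm = 2(5)+4(12) = 58°C
Primer 2: A+T=12, G+C=7 → Tm = 2(12)+4(7) = 52°C
58°C vs 52°C → primer 1 is higher.

Primer 1, 58°C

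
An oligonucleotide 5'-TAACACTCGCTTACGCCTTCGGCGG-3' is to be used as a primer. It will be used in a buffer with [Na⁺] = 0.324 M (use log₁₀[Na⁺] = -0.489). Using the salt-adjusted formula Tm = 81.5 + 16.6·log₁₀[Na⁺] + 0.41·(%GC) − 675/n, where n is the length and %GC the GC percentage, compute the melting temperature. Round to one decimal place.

Length n = 25. Scanning the sequence gives T=6, A=4, C=9, G=6.
G+C = 15, so %GC = 15/25 × 100 = 60%
Salt term: 16.6 × (-0.489) = -8.117
GC term: 0.41 × 60 = 24.6; length term: −675/25 = −27
Tm = 81.5 + (-8.117) + 24.6 − 27 = 70.983 → 71.0°C

71.0°C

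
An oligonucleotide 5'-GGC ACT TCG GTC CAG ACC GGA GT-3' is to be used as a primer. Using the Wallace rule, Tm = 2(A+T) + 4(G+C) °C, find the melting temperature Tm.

Counting bases: G=8, T=4, A=4, C=7
So N_AT = 8 and N_GC = 15.
Tm = 4·15 + 2·8 = 60 + 16 = 76°C

76°C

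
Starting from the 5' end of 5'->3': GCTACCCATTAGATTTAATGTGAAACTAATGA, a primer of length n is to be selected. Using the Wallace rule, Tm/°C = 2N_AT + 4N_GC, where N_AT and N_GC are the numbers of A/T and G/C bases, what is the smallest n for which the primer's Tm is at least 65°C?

n = 25

First 24 bases: GCTACCCATTAGATTTAATGTGAA → Tm = 64°C (< 65°C)
First 25 bases: GCTACCCATTAGATTTAATGTGAAA → Tm = 66°C (≥ 65°C)
Each additional base adds 2°C (A/T) or 4°C (G/C), so Tm is non-decreasing in n; n = 25 is the first length to reach 65°C.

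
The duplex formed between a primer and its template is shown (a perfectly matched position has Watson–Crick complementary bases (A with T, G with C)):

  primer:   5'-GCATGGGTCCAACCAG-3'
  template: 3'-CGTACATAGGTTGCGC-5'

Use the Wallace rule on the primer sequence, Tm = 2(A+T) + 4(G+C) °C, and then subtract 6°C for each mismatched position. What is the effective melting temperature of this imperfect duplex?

Primer base counts: A=4, T=2, G=5, C=5 → A+T=6, G+C=10
Perfect-match Tm = 2(6) + 4(10) = 12 + 40 = 52°C
Mismatches (positions where the bases are not complementary): 4 (at positions 6, 7, 14, 15)
Effective Tm = 52 − 4×6 = 52 − 24 = 28°C

28°C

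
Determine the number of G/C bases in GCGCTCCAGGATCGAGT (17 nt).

Base counts: C=5, A=3, T=3, G=6
G+C = 6 + 5 = 11

11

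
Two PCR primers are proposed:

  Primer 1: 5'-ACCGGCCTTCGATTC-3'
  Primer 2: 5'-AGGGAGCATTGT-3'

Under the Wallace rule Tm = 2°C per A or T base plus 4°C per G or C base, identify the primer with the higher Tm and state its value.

Primer 1, 48°C

Primer 1: A+T=6, G+C=9 → Tm = 2(6)+4(9) = 48°C
Primer 2: A+T=6, G+C=6 → Tm = 2(6)+4(6) = 36°C
48°C vs 36°C → primer 1 is higher.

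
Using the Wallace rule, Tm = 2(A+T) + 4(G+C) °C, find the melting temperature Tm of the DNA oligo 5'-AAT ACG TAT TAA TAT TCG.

A=7, T=7, C=2, G=2
AT pairs contribute 14, GC pairs contribute 4.
Tm = 4·4 + 2·14 = 16 + 28 = 44°C

44°C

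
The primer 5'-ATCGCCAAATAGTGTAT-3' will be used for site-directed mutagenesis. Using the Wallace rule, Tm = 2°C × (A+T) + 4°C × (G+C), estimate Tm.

Scanning the sequence gives G=3, A=6, C=3, T=5.
So N_AT = 11 and N_GC = 6.
Tm = 4·6 + 2·11 = 24 + 22 = 46°C

46°C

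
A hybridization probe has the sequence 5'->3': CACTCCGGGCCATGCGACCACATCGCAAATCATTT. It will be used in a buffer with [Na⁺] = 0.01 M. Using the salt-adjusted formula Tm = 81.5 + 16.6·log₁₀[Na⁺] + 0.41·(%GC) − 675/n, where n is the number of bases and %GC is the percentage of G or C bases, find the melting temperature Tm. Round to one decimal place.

Length n = 35. Base counts: C=13, A=9, G=6, T=7
G+C = 19, so %GC = 19/35 × 100 = 54.286%
Salt term: 16.6 × (-2) = -33.2
GC term: 0.41 × 54.286 = 22.257; length term: −675/35 = −19.286
Tm = 81.5 + (-33.2) + 22.257 − 19.286 = 51.271 → 51.3°C

51.3°C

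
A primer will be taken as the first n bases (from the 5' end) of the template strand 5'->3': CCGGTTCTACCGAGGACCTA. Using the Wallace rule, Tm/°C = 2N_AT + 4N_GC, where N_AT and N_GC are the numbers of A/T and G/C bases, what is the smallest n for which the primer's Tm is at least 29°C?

n = 10

First 9 bases: CCGGTTCTA → Tm = 28°C (< 29°C)
First 10 bases: CCGGTTCTAC → Tm = 32°C (≥ 29°C)
Since every base adds ≥2°C, Tm only increases with n, so the threshold is first crossed at n = 10.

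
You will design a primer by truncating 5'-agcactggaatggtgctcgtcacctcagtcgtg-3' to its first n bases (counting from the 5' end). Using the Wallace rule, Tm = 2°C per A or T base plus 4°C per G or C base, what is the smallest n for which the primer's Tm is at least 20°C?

n = 7

First 6 bases: AGCACT → Tm = 18°C (< 20°C)
First 7 bases: AGCACTG → Tm = 22°C (≥ 20°C)
Each additional base adds 2°C (A/T) or 4°C (G/C), so Tm is non-decreasing in n; n = 7 is the first length to reach 20°C.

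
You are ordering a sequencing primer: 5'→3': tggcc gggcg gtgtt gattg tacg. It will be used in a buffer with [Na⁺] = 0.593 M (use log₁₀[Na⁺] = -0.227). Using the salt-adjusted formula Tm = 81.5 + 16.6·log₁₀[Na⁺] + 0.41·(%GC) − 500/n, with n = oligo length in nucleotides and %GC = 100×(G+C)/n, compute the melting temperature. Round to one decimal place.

Length n = 24. Counting bases: A=2, C=4, G=11, T=7
G+C = 15, so %GC = 15/24 × 100 = 62.5%
Salt term: 16.6 × (-0.227) = -3.768
GC term: 0.41 × 62.5 = 25.625; length term: −500/24 = −20.833
Tm = 81.5 + (-3.768) + 25.625 − 20.833 = 82.524 → 82.5°C

82.5°C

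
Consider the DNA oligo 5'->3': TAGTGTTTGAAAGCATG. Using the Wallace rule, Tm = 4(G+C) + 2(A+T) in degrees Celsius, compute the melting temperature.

A=5, G=5, C=1, T=6
AT pairs contribute 11, GC pairs contribute 6.
Tm = 2(11) + 4(6) = 22 + 24 = 46°C

46°C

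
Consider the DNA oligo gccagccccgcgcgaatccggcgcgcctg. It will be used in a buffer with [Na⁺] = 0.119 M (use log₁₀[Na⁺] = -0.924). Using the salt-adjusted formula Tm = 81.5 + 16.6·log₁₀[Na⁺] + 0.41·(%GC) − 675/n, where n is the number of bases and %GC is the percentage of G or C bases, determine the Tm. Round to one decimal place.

Length n = 29. Base counts: G=10, C=14, A=3, T=2
G+C = 24, so %GC = 24/29 × 100 = 82.759%
Salt term: 16.6 × (-0.924) = -15.338
GC term: 0.41 × 82.759 = 33.931; length term: −675/29 = −23.276
Tm = 81.5 + (-15.338) + 33.931 − 23.276 = 76.817 → 76.8°C

76.8°C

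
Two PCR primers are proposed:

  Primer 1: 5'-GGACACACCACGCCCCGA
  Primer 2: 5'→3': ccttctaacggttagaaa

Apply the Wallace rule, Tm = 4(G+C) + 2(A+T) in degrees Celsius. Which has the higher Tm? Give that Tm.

Primer 1: A+T=5, G+C=13 → Tm = 2(5)+4(13) = 62°C
Primer 2: A+T=11, G+C=7 → Tm = 2(11)+4(7) = 50°C
62°C vs 50°C → primer 1 is higher.

Primer 1, 62°C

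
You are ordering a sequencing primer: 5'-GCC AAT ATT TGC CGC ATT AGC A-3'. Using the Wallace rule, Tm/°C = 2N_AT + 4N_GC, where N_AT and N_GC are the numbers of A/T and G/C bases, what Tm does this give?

Counting bases: C=6, G=4, A=6, T=6
So N_AT = 12 and N_GC = 10.
Tm = 2×12 + 4×10 = 64°C

64°C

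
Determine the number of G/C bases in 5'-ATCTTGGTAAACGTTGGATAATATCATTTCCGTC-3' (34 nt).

12

Base counts: A=9, C=6, T=13, G=6
Total G or C: 6 + 6 = 12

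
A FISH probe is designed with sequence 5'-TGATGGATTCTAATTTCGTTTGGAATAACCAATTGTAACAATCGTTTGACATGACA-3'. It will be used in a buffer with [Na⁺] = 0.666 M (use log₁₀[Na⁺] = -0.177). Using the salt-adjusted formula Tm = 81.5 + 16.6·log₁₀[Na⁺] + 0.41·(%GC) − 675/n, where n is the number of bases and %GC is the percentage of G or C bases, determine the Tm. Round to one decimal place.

79.7°C

Length n = 56. A=18, C=8, T=20, G=10
G+C = 18, so %GC = 18/56 × 100 = 32.143%
Salt term: 16.6 × (-0.177) = -2.938
GC term: 0.41 × 32.143 = 13.179; length term: −675/56 = −12.054
Tm = 81.5 + (-2.938) + 13.179 − 12.054 = 79.687 → 79.7°C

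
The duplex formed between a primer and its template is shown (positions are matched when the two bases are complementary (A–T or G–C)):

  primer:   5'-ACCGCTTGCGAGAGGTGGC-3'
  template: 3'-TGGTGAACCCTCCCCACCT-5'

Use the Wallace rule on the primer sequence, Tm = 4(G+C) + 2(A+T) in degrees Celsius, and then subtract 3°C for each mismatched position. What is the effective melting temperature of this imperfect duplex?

Primer base counts: A=3, T=3, G=8, C=5 → A+T=6, G+C=13
Perfect-match Tm = 2(6) + 4(13) = 12 + 52 = 64°C
Mismatches (positions where the bases are not complementary): 4 (at positions 4, 9, 13, 19)
Effective Tm = 64 − 4×3 = 64 − 12 = 52°C

52°C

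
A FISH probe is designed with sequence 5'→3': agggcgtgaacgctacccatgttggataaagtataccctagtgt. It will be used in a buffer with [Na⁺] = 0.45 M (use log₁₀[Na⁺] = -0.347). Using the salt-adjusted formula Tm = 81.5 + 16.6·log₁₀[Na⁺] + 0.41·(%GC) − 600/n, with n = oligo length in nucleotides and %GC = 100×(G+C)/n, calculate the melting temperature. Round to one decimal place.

Length n = 44. Scanning the sequence gives A=12, T=11, C=9, G=12.
G+C = 21, so %GC = 21/44 × 100 = 47.727%
Salt term: 16.6 × (-0.347) = -5.76
GC term: 0.41 × 47.727 = 19.568; length term: −600/44 = −13.636
Tm = 81.5 + (-5.76) + 19.568 − 13.636 = 81.672 → 81.7°C

81.7°C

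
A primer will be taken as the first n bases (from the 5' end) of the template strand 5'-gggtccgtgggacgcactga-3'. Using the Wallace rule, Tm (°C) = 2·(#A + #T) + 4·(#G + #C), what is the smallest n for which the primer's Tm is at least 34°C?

n = 10

First 9 bases: GGGTCCGTG → Tm = 32°C (< 34°C)
First 10 bases: GGGTCCGTGG → Tm = 36°C (≥ 34°C)
Since every base adds ≥2°C, Tm only increases with n, so the threshold is first crossed at n = 10.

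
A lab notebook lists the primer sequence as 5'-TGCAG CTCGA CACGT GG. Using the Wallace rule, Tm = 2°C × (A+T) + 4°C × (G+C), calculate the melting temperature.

56°C

G=6, T=3, A=3, C=5
A+T = 6, G+C = 11
Tm = 4·11 + 2·6 = 44 + 12 = 56°C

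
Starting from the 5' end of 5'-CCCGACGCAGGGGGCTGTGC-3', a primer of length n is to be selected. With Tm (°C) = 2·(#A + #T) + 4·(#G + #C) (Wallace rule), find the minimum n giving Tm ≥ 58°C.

n = 16

First 15 bases: CCCGACGCAGGGGGC → Tm = 56°C (< 58°C)
First 16 bases: CCCGACGCAGGGGGCT → Tm = 58°C (≥ 58°C)
Since every base adds ≥2°C, Tm only increases with n, so the threshold is first crossed at n = 16.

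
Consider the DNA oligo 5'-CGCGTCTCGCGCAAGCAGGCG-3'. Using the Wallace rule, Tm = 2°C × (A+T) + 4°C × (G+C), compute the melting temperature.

Base counts: A=3, G=8, T=2, C=8
A+T = 5, G+C = 16
Tm = 2(5) + 4(16) = 10 + 64 = 74°C

74°C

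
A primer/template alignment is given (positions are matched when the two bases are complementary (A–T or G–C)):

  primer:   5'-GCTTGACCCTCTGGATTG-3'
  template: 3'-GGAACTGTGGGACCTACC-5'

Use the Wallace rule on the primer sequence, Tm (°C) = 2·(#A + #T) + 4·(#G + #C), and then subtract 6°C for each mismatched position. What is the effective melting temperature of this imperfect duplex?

Primer base counts: A=2, T=6, G=5, C=5 → A+T=8, G+C=10
Perfect-match Tm = 2(8) + 4(10) = 16 + 40 = 56°C
Mismatches (positions where the bases are not complementary): 4 (at positions 1, 8, 10, 17)
Effective Tm = 56 − 4×6 = 56 − 24 = 32°C

32°C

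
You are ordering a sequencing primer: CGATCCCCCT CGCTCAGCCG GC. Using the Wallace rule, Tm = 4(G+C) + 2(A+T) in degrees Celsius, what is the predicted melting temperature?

78°C

T=3, A=2, C=12, G=5
AT pairs contribute 5, GC pairs contribute 17.
Tm = 4·17 + 2·5 = 68 + 10 = 78°C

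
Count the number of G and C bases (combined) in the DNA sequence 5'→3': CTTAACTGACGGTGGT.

C=3, G=5, A=3, T=5
G+C = 5 + 3 = 8

8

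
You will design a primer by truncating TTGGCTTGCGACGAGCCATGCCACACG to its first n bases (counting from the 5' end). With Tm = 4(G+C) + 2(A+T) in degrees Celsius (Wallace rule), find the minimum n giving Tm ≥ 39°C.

First 12 bases: TTGGCTTGCGAC → Tm = 38°C (< 39°C)
First 13 bases: TTGGCTTGCGACG → Tm = 42°C (≥ 39°C)
Each additional base adds 2°C (A/T) or 4°C (G/C), so Tm is non-decreasing in n; n = 13 is the first length to reach 39°C.

n = 13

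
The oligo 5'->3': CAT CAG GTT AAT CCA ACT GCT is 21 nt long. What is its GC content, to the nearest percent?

43%

Base counts: A=6, G=3, T=6, C=6
G+C = 3 + 6 = 9 out of 21 bases
%GC = 9/21 × 100 = 42.86% ≈ 43%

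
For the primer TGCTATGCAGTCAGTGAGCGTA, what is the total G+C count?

Scanning the sequence gives G=7, T=6, C=4, A=5.
Total G or C: 7 + 4 = 11

11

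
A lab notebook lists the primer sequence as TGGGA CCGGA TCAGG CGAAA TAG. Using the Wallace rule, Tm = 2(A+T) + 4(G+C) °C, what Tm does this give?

Scanning the sequence gives A=7, T=3, C=4, G=9.
A+T = 10, G+C = 13
Tm = 2×10 + 4×13 = 72°C

72°C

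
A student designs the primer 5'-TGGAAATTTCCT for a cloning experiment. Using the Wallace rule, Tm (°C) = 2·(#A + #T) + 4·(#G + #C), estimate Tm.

32°C

Base counts: A=3, T=5, C=2, G=2
A+T = 8, G+C = 4
Tm = 4·4 + 2·8 = 16 + 16 = 32°C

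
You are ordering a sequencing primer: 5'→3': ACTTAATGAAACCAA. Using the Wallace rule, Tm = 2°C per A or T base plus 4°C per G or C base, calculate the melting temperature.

38°C

G=1, C=3, A=8, T=3
A+T = 11, G+C = 4
Tm = 4·4 + 2·11 = 16 + 22 = 38°C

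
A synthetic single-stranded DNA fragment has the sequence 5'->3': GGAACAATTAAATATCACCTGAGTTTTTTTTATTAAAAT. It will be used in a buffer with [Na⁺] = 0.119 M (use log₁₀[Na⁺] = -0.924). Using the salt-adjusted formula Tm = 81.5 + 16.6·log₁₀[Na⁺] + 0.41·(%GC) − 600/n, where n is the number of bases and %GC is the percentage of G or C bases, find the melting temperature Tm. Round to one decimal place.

Length n = 39. Scanning the sequence gives C=4, G=4, T=16, A=15.
G+C = 8, so %GC = 8/39 × 100 = 20.513%
Salt term: 16.6 × (-0.924) = -15.338
GC term: 0.41 × 20.513 = 8.41; length term: −600/39 = −15.385
Tm = 81.5 + (-15.338) + 8.41 − 15.385 = 59.187 → 59.2°C

59.2°C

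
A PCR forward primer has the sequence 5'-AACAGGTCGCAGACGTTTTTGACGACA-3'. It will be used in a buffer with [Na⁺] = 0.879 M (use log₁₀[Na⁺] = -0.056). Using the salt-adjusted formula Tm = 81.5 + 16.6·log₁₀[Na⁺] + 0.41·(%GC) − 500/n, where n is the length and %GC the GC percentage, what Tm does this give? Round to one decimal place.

81.8°C

Length n = 27. Counting bases: A=8, T=6, G=7, C=6
G+C = 13, so %GC = 13/27 × 100 = 48.148%
Salt term: 16.6 × (-0.056) = -0.93
GC term: 0.41 × 48.148 = 19.741; length term: −500/27 = −18.519
Tm = 81.5 + (-0.93) + 19.741 − 18.519 = 81.792 → 81.8°C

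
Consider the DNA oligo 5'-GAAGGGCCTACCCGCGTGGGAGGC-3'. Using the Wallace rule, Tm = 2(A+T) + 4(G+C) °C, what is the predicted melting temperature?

84°C

C=7, A=4, G=11, T=2
AT pairs contribute 6, GC pairs contribute 18.
Tm = 2(6) + 4(18) = 12 + 72 = 84°C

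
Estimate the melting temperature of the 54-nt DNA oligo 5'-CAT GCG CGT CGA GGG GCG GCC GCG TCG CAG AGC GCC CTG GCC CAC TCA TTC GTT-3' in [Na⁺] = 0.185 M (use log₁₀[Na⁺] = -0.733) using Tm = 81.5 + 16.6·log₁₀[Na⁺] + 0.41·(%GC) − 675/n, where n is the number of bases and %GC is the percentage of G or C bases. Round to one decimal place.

Length n = 54. T=9, A=6, G=19, C=20
G+C = 39, so %GC = 39/54 × 100 = 72.222%
Salt term: 16.6 × (-0.733) = -12.168
GC term: 0.41 × 72.222 = 29.611; length term: −675/54 = −12.5
Tm = 81.5 + (-12.168) + 29.611 − 12.5 = 86.443 → 86.4°C

86.4°C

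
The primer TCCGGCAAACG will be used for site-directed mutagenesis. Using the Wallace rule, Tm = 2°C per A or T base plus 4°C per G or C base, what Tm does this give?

36°C

Counting bases: G=3, T=1, C=4, A=3
A+T = 4, G+C = 7
Tm = 4·7 + 2·4 = 28 + 8 = 36°C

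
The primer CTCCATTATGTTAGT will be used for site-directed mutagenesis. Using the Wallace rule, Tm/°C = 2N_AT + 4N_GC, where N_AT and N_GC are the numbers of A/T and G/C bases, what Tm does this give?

40°C

G=2, C=3, A=3, T=7
A+T = 10, G+C = 5
Tm = 2(10) + 4(5) = 20 + 20 = 40°C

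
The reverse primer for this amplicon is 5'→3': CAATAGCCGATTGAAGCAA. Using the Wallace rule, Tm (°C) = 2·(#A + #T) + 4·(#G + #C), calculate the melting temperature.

Base counts: T=3, C=4, A=8, G=4
AT pairs contribute 11, GC pairs contribute 8.
Tm = 2×11 + 4×8 = 54°C

54°C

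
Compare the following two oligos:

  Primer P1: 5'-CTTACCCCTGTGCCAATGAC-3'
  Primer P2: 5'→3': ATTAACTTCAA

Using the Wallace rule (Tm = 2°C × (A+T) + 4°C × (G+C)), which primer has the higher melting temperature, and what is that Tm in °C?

Primer P1, 62°C

Primer P1: A+T=9, G+C=11 → Tm = 2(9)+4(11) = 62°C
Primer P2: A+T=9, G+C=2 → Tm = 2(9)+4(2) = 26°C
62°C vs 26°C → primer P1 is higher.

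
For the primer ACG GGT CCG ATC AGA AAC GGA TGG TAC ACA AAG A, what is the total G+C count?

17

C=7, A=13, G=10, T=4
G+C = 10 + 7 = 17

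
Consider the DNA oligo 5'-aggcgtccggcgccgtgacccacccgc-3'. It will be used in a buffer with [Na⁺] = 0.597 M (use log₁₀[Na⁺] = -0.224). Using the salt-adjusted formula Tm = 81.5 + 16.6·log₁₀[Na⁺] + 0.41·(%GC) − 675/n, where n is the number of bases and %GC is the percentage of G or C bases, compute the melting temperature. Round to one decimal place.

86.2°C

Length n = 27. Scanning the sequence gives G=9, A=3, C=13, T=2.
G+C = 22, so %GC = 22/27 × 100 = 81.481%
Salt term: 16.6 × (-0.224) = -3.718
GC term: 0.41 × 81.481 = 33.407; length term: −675/27 = −25
Tm = 81.5 + (-3.718) + 33.407 − 25 = 86.189 → 86.2°C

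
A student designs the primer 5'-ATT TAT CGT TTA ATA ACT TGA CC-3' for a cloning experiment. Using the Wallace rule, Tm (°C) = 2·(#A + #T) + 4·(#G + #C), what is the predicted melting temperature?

58°C

Counting bases: A=7, T=10, G=2, C=4
A+T = 17, G+C = 6
Tm = 4·6 + 2·17 = 24 + 34 = 58°C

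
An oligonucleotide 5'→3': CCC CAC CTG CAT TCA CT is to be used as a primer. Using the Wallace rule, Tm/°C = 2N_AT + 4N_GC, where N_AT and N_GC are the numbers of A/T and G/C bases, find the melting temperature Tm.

T=4, G=1, A=3, C=9
AT pairs contribute 7, GC pairs contribute 10.
Tm = 2×7 + 4×10 = 54°C

54°C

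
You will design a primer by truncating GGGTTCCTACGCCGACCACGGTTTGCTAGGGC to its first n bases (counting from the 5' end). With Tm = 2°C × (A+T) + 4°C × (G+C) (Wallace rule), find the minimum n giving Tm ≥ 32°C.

First 9 bases: GGGTTCCTA → Tm = 28°C (< 32°C)
First 10 bases: GGGTTCCTAC → Tm = 32°C (≥ 32°C)
Each additional base adds 2°C (A/T) or 4°C (G/C), so Tm is non-decreasing in n; n = 10 is the first length to reach 32°C.

n = 10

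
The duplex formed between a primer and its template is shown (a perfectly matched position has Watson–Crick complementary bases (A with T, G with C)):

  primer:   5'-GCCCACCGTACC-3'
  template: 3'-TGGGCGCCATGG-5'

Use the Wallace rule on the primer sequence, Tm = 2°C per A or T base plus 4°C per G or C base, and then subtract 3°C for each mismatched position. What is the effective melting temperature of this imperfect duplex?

Primer base counts: A=2, T=1, G=2, C=7 → A+T=3, G+C=9
Perfect-match Tm = 2(3) + 4(9) = 6 + 36 = 42°C
Mismatches (positions where the bases are not complementary): 3 (at positions 1, 5, 7)
Effective Tm = 42 − 3×3 = 42 − 9 = 33°C

33°C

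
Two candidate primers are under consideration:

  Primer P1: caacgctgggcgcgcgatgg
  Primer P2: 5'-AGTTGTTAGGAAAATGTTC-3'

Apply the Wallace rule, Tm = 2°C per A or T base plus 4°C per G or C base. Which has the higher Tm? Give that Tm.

Primer P1: A+T=5, G+C=15 → Tm = 2(5)+4(15) = 70°C
Primer P2: A+T=13, G+C=6 → Tm = 2(13)+4(6) = 50°C
70°C vs 50°C → primer P1 is higher.

Primer P1, 70°C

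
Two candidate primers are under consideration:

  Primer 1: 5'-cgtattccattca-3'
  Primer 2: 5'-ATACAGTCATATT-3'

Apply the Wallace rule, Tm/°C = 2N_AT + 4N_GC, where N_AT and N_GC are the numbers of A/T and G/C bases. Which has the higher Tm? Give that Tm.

Primer 1: A+T=8, G+C=5 → Tm = 2(8)+4(5) = 36°C
Primer 2: A+T=10, G+C=3 → Tm = 2(10)+4(3) = 32°C
36°C vs 32°C → primer 1 is higher.

Primer 1, 36°C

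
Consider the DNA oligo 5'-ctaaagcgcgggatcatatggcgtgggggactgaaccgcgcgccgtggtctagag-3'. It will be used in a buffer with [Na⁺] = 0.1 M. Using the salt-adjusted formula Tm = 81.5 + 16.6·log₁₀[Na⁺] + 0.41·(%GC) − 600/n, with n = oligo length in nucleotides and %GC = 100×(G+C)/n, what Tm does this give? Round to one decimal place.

Length n = 55. Base counts: G=22, T=9, A=11, C=13
G+C = 35, so %GC = 35/55 × 100 = 63.636%
Salt term: 16.6 × (-1) = -16.6
GC term: 0.41 × 63.636 = 26.091; length term: −600/55 = −10.909
Tm = 81.5 + (-16.6) + 26.091 − 10.909 = 80.082 → 80.1°C

80.1°C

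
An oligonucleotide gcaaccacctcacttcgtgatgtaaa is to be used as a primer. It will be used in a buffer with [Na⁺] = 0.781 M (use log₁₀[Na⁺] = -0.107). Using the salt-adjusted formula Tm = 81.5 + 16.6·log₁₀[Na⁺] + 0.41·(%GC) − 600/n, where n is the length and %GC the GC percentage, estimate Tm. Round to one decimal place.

Length n = 26. A=8, T=6, C=8, G=4
G+C = 12, so %GC = 12/26 × 100 = 46.154%
Salt term: 16.6 × (-0.107) = -1.776
GC term: 0.41 × 46.154 = 18.923; length term: −600/26 = −23.077
Tm = 81.5 + (-1.776) + 18.923 − 23.077 = 75.57 → 75.6°C

75.6°C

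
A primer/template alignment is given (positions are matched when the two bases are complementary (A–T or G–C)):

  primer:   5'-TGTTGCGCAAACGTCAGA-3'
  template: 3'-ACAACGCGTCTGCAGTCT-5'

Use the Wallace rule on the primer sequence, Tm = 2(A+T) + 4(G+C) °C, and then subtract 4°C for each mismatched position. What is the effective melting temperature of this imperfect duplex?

50°C

Primer base counts: A=5, T=4, G=5, C=4 → A+T=9, G+C=9
Perfect-match Tm = 2(9) + 4(9) = 18 + 36 = 54°C
Mismatches (positions where the bases are not complementary): 1 (at position 10)
Effective Tm = 54 − 1×4 = 54 − 4 = 50°C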